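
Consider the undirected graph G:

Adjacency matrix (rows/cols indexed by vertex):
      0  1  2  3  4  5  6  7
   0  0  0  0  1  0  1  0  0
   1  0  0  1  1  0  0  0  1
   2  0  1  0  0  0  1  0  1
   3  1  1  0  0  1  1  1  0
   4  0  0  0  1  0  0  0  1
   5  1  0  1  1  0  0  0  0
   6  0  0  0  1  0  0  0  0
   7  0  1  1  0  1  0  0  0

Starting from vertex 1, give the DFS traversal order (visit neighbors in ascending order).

DFS from vertex 1 (neighbors processed in ascending order):
Visit order: 1, 2, 5, 0, 3, 4, 7, 6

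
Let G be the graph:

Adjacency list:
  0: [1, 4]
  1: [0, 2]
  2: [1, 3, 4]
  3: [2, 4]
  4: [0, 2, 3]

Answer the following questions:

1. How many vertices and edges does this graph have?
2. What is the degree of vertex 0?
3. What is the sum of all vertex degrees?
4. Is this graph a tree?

Count: 5 vertices, 6 edges.
Vertex 0 has neighbors [1, 4], degree = 2.
Handshaking lemma: 2 * 6 = 12.
A tree on 5 vertices has 4 edges. This graph has 6 edges (2 extra). Not a tree.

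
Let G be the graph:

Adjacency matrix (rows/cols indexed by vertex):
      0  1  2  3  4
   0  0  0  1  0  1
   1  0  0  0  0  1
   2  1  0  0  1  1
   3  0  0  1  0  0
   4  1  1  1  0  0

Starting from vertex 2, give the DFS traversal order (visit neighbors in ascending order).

DFS from vertex 2 (neighbors processed in ascending order):
Visit order: 2, 0, 4, 1, 3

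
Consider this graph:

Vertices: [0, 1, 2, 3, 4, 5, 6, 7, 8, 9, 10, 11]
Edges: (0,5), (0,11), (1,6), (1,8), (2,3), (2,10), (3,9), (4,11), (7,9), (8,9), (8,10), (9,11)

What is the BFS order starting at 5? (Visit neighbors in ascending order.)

BFS from vertex 5 (neighbors processed in ascending order):
Visit order: 5, 0, 11, 4, 9, 3, 7, 8, 2, 1, 10, 6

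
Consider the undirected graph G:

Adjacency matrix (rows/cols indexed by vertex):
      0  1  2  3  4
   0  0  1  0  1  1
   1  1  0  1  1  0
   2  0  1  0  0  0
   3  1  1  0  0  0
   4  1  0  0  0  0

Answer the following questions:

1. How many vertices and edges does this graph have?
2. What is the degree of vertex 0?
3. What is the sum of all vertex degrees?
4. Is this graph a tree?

Count: 5 vertices, 5 edges.
Vertex 0 has neighbors [1, 3, 4], degree = 3.
Handshaking lemma: 2 * 5 = 10.
A tree on 5 vertices has 4 edges. This graph has 5 edges (1 extra). Not a tree.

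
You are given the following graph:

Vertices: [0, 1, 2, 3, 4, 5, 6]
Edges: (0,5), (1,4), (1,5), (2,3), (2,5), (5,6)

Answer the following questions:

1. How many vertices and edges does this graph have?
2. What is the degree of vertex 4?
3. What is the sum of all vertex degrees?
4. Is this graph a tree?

Count: 7 vertices, 6 edges.
Vertex 4 has neighbors [1], degree = 1.
Handshaking lemma: 2 * 6 = 12.
A graph is a tree iff it is connected and has exactly n-1 edges. This graph is connected (all 7 vertices in one component) and has 7-1 = 6 edges. It is a tree.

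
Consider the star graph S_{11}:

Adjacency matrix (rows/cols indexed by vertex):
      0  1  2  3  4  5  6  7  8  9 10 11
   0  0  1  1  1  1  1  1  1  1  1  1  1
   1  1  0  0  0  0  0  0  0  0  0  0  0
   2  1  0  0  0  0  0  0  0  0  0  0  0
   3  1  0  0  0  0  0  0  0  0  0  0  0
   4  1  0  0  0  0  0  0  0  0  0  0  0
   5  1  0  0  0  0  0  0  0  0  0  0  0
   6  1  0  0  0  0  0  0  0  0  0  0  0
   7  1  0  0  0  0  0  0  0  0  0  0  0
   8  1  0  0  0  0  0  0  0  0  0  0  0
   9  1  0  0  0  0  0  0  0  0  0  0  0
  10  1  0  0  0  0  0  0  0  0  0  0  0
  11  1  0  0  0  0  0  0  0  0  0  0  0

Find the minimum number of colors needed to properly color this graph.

S_{11} has one hub adjacent to 11 leaves; leaves are pairwise non-adjacent.
Color the hub 0 and every leaf 1.
Chromatic number = 2.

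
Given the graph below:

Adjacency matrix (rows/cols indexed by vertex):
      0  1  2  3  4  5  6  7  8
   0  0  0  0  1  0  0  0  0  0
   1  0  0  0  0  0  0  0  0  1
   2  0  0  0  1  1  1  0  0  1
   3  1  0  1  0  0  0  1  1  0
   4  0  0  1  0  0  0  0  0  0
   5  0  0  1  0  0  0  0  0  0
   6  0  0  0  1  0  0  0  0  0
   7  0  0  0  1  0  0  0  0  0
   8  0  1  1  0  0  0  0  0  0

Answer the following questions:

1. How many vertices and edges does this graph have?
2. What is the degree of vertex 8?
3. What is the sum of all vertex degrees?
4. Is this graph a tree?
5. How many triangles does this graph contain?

Count: 9 vertices, 8 edges.
Vertex 8 has neighbors [1, 2], degree = 2.
Handshaking lemma: 2 * 8 = 16.
A graph is a tree iff it is connected and has exactly n-1 edges. This graph is connected (all 9 vertices in one component) and has 9-1 = 8 edges. It is a tree.
Number of triangles = 0.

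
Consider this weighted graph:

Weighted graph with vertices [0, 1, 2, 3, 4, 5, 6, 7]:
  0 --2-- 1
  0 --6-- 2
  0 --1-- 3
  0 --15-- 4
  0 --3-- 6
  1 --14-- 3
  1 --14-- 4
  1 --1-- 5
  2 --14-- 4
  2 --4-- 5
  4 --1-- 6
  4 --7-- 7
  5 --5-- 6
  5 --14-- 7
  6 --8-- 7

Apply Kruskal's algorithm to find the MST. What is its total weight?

Applying Kruskal's algorithm (sort edges by weight, add if no cycle):
  Add (0,3) w=1
  Add (1,5) w=1
  Add (4,6) w=1
  Add (0,1) w=2
  Add (0,6) w=3
  Add (2,5) w=4
  Skip (5,6) w=5 (creates cycle)
  Skip (0,2) w=6 (creates cycle)
  Add (4,7) w=7
  Skip (6,7) w=8 (creates cycle)
  Skip (1,4) w=14 (creates cycle)
  Skip (1,3) w=14 (creates cycle)
  Skip (2,4) w=14 (creates cycle)
  Skip (5,7) w=14 (creates cycle)
  Skip (0,4) w=15 (creates cycle)
MST weight = 19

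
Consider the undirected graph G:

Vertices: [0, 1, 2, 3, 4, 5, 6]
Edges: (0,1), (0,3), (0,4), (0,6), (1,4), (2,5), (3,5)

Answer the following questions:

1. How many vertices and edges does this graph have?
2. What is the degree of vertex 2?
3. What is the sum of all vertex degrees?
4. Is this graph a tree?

Count: 7 vertices, 7 edges.
Vertex 2 has neighbors [5], degree = 1.
Handshaking lemma: 2 * 7 = 14.
A tree on 7 vertices has 6 edges. This graph has 7 edges (1 extra). Not a tree.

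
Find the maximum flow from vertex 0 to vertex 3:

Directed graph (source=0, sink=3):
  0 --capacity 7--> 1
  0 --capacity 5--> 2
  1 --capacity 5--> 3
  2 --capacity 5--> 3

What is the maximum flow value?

Computing max flow:
  Flow on (0->1): 5/7
  Flow on (0->2): 5/5
  Flow on (1->3): 5/5
  Flow on (2->3): 5/5
Maximum flow = 10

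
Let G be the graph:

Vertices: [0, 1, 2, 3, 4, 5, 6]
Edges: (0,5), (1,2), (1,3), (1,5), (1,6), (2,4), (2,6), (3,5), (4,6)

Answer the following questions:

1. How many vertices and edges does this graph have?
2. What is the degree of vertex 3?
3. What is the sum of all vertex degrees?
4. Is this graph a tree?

Count: 7 vertices, 9 edges.
Vertex 3 has neighbors [1, 5], degree = 2.
Handshaking lemma: 2 * 9 = 18.
A tree on 7 vertices has 6 edges. This graph has 9 edges (3 extra). Not a tree.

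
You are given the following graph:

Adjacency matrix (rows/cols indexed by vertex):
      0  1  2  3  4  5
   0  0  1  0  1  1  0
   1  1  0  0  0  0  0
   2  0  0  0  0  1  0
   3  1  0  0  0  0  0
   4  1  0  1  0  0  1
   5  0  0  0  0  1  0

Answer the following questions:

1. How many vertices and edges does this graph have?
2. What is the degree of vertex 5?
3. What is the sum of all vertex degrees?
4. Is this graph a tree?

Count: 6 vertices, 5 edges.
Vertex 5 has neighbors [4], degree = 1.
Handshaking lemma: 2 * 5 = 10.
A graph is a tree iff it is connected and has exactly n-1 edges. This graph is connected (all 6 vertices in one component) and has 6-1 = 5 edges. It is a tree.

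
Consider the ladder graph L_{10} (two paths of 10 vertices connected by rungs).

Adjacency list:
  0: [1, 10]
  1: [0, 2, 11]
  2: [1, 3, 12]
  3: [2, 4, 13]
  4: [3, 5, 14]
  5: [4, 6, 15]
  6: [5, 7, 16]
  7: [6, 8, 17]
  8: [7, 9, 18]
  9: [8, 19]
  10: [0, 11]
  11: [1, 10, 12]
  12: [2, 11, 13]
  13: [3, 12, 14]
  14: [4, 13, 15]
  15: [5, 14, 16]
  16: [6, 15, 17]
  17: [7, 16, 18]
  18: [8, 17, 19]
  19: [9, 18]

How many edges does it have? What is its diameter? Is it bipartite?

Ladder graph L_{10}: 10 rungs + 2 * (10-1) path edges = 10 + 18 = 28 edges.
Diameter = 10.
Ladder graphs are bipartite (alternating coloring along each path).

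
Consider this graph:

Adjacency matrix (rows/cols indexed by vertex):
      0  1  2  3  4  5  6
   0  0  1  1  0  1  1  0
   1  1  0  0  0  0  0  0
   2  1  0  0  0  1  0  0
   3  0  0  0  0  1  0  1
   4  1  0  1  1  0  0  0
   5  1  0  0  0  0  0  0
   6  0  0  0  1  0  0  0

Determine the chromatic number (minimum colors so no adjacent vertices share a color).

The graph has a maximum clique of size 3 (lower bound on chromatic number).
A valid 3-coloring: {0: 0, 1: 1, 2: 2, 3: 0, 4: 1, 5: 1, 6: 1}.
Chromatic number = 3.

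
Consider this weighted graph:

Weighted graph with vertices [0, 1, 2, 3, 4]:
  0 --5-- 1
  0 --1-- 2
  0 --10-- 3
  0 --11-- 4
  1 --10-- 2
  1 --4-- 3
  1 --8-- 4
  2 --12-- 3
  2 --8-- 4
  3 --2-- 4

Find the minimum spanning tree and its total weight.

Applying Kruskal's algorithm (sort edges by weight, add if no cycle):
  Add (0,2) w=1
  Add (3,4) w=2
  Add (1,3) w=4
  Add (0,1) w=5
  Skip (1,4) w=8 (creates cycle)
  Skip (2,4) w=8 (creates cycle)
  Skip (0,3) w=10 (creates cycle)
  Skip (1,2) w=10 (creates cycle)
  Skip (0,4) w=11 (creates cycle)
  Skip (2,3) w=12 (creates cycle)
MST weight = 12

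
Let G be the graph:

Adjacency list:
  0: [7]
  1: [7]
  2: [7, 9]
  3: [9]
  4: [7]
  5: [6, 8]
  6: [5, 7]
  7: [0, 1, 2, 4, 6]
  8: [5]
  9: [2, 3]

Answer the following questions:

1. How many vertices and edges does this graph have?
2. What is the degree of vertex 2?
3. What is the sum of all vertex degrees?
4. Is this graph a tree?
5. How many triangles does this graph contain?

Count: 10 vertices, 9 edges.
Vertex 2 has neighbors [7, 9], degree = 2.
Handshaking lemma: 2 * 9 = 18.
A graph is a tree iff it is connected and has exactly n-1 edges. This graph is connected (all 10 vertices in one component) and has 10-1 = 9 edges. It is a tree.
Number of triangles = 0.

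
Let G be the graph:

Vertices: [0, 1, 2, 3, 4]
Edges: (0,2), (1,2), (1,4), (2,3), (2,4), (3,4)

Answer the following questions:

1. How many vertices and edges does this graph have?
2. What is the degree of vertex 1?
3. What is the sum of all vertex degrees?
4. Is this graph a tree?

Count: 5 vertices, 6 edges.
Vertex 1 has neighbors [2, 4], degree = 2.
Handshaking lemma: 2 * 6 = 12.
A tree on 5 vertices has 4 edges. This graph has 6 edges (2 extra). Not a tree.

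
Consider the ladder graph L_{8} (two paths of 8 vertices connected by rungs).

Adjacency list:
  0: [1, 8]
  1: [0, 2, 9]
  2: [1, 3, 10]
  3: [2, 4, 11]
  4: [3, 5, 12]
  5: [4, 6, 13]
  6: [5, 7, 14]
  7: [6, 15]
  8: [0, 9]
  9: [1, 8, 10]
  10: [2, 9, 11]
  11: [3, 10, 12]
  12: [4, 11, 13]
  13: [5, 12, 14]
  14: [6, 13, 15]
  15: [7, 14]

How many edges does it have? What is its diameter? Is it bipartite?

Ladder graph L_{8}: 8 rungs + 2 * (8-1) path edges = 8 + 14 = 22 edges.
Diameter = 8.
Ladder graphs are bipartite (alternating coloring along each path).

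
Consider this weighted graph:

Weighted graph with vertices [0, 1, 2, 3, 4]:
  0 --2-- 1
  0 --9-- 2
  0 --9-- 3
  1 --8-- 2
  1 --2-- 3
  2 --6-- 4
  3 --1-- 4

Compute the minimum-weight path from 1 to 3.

Using Dijkstra's algorithm from vertex 1:
Shortest path: 1 -> 3
Total weight: 2 = 2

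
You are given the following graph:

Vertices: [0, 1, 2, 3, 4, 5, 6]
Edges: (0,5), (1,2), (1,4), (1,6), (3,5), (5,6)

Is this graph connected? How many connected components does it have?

Checking connectivity: the graph has 1 connected component(s).
All vertices are reachable from each other. The graph IS connected.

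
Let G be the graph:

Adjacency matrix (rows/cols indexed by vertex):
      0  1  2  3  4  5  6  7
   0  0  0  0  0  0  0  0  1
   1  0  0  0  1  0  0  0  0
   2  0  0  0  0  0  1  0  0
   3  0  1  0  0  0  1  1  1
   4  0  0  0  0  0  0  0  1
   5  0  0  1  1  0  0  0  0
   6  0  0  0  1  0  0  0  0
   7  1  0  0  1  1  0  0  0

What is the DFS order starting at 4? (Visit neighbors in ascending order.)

DFS from vertex 4 (neighbors processed in ascending order):
Visit order: 4, 7, 0, 3, 1, 5, 2, 6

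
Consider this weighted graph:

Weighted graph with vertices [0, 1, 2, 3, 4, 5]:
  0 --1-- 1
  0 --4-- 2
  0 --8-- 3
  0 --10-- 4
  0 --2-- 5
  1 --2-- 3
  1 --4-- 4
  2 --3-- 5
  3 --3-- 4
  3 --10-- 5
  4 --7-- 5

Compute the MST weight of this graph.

Applying Kruskal's algorithm (sort edges by weight, add if no cycle):
  Add (0,1) w=1
  Add (0,5) w=2
  Add (1,3) w=2
  Add (2,5) w=3
  Add (3,4) w=3
  Skip (0,2) w=4 (creates cycle)
  Skip (1,4) w=4 (creates cycle)
  Skip (4,5) w=7 (creates cycle)
  Skip (0,3) w=8 (creates cycle)
  Skip (0,4) w=10 (creates cycle)
  Skip (3,5) w=10 (creates cycle)
MST weight = 11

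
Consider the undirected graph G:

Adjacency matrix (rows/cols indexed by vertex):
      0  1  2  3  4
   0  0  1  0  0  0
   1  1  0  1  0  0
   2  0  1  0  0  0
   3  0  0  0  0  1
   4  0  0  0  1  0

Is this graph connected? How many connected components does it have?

Checking connectivity: the graph has 2 connected component(s).
Components: [[0, 1, 2], [3, 4]]. The graph is NOT connected.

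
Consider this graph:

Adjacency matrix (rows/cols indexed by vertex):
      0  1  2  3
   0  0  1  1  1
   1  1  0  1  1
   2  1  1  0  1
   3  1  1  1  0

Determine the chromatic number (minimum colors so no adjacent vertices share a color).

The graph has a maximum clique of size 4 (lower bound on chromatic number).
A valid 4-coloring: {0: 0, 1: 1, 2: 2, 3: 3}.
Chromatic number = 4.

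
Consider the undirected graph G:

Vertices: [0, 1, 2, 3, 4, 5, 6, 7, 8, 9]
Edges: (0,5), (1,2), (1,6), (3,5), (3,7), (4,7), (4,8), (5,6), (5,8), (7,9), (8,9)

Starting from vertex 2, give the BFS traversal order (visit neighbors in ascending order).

BFS from vertex 2 (neighbors processed in ascending order):
Visit order: 2, 1, 6, 5, 0, 3, 8, 7, 4, 9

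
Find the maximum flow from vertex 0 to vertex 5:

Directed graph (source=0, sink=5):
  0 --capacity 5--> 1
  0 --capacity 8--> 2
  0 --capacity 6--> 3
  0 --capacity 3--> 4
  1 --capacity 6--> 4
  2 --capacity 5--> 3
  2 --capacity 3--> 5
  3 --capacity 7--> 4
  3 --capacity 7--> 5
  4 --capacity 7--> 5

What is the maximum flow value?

Computing max flow:
  Flow on (0->2): 8/8
  Flow on (0->3): 6/6
  Flow on (0->4): 3/3
  Flow on (2->3): 5/5
  Flow on (2->5): 3/3
  Flow on (3->4): 4/7
  Flow on (3->5): 7/7
  Flow on (4->5): 7/7
Maximum flow = 17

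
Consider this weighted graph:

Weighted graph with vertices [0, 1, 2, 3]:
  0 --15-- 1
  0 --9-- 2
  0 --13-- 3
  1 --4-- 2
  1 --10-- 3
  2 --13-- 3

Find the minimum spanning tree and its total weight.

Applying Kruskal's algorithm (sort edges by weight, add if no cycle):
  Add (1,2) w=4
  Add (0,2) w=9
  Add (1,3) w=10
  Skip (0,3) w=13 (creates cycle)
  Skip (2,3) w=13 (creates cycle)
  Skip (0,1) w=15 (creates cycle)
MST weight = 23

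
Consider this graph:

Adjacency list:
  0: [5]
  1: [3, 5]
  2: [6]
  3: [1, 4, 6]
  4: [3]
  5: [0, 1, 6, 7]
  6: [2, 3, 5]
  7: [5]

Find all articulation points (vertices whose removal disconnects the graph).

An articulation point is a vertex whose removal disconnects the graph.
Articulation points: [3, 5, 6]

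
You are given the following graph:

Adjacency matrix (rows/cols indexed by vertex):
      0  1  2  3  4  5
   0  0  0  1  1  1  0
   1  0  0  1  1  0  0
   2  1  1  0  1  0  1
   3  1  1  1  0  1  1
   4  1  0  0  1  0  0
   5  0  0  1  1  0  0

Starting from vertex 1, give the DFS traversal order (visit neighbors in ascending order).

DFS from vertex 1 (neighbors processed in ascending order):
Visit order: 1, 2, 0, 3, 4, 5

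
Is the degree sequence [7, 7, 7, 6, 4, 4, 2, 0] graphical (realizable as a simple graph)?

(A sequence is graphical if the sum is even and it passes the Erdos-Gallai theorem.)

Sum of degrees = 37. Sum is odd, so the sequence is NOT graphical.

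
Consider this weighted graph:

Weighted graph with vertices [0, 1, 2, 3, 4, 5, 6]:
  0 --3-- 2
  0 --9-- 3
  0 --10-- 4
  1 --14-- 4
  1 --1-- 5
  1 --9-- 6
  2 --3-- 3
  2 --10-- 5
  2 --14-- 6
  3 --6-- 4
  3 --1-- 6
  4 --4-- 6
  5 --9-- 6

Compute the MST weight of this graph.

Applying Kruskal's algorithm (sort edges by weight, add if no cycle):
  Add (1,5) w=1
  Add (3,6) w=1
  Add (0,2) w=3
  Add (2,3) w=3
  Add (4,6) w=4
  Skip (3,4) w=6 (creates cycle)
  Skip (0,3) w=9 (creates cycle)
  Add (1,6) w=9
  Skip (5,6) w=9 (creates cycle)
  Skip (0,4) w=10 (creates cycle)
  Skip (2,5) w=10 (creates cycle)
  Skip (1,4) w=14 (creates cycle)
  Skip (2,6) w=14 (creates cycle)
MST weight = 21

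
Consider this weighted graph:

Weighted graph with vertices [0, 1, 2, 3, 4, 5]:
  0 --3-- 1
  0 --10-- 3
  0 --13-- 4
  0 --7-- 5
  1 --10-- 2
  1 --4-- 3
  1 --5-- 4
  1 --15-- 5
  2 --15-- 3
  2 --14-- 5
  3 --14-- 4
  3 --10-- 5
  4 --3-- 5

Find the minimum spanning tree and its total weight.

Applying Kruskal's algorithm (sort edges by weight, add if no cycle):
  Add (0,1) w=3
  Add (4,5) w=3
  Add (1,3) w=4
  Add (1,4) w=5
  Skip (0,5) w=7 (creates cycle)
  Skip (0,3) w=10 (creates cycle)
  Add (1,2) w=10
  Skip (3,5) w=10 (creates cycle)
  Skip (0,4) w=13 (creates cycle)
  Skip (2,5) w=14 (creates cycle)
  Skip (3,4) w=14 (creates cycle)
  Skip (1,5) w=15 (creates cycle)
  Skip (2,3) w=15 (creates cycle)
MST weight = 25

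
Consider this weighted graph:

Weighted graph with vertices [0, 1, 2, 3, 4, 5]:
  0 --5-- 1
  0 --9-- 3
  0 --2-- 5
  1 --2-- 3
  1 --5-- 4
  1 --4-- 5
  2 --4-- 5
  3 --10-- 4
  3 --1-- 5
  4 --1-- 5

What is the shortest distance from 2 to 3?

Using Dijkstra's algorithm from vertex 2:
Shortest path: 2 -> 5 -> 3
Total weight: 4 + 1 = 5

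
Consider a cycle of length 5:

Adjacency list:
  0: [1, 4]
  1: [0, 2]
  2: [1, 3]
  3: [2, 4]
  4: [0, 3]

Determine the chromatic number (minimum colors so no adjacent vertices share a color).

This is an odd cycle (C_5). Odd cycles are not bipartite (any 2-coloring forces two adjacent vertices to match), and 3 colors suffice.
Chromatic number = 3.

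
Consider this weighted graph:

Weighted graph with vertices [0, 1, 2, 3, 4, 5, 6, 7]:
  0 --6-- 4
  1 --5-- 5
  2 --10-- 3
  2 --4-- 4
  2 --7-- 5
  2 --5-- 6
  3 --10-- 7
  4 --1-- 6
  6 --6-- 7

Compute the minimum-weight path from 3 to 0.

Using Dijkstra's algorithm from vertex 3:
Shortest path: 3 -> 2 -> 4 -> 0
Total weight: 10 + 4 + 6 = 20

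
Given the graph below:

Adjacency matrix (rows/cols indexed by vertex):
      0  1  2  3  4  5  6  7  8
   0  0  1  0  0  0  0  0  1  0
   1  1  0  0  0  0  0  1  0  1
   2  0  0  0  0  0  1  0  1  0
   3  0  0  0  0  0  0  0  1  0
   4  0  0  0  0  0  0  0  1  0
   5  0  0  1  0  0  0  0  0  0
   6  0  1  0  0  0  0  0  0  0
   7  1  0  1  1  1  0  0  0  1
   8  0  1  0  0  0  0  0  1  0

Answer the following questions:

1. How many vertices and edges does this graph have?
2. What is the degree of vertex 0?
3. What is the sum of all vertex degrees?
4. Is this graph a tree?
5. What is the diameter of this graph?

Count: 9 vertices, 9 edges.
Vertex 0 has neighbors [1, 7], degree = 2.
Handshaking lemma: 2 * 9 = 18.
A tree on 9 vertices has 8 edges. This graph has 9 edges (1 extra). Not a tree.
Diameter (longest shortest path) = 5.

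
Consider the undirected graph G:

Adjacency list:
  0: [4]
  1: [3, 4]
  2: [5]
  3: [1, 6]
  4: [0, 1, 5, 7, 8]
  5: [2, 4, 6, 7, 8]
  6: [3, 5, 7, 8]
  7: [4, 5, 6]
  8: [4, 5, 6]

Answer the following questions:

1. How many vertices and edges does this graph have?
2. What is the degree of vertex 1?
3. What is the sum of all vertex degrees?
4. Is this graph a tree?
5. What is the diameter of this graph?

Count: 9 vertices, 13 edges.
Vertex 1 has neighbors [3, 4], degree = 2.
Handshaking lemma: 2 * 13 = 26.
A tree on 9 vertices has 8 edges. This graph has 13 edges (5 extra). Not a tree.
Diameter (longest shortest path) = 3.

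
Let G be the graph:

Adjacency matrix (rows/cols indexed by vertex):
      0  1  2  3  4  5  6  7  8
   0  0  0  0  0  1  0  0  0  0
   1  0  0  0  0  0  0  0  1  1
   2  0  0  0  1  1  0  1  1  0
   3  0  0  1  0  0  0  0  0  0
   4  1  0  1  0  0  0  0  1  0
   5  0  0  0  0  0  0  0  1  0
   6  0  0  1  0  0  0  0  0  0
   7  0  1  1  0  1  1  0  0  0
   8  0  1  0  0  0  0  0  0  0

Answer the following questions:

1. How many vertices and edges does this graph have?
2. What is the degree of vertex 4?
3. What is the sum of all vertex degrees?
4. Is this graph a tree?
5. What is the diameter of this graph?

Count: 9 vertices, 9 edges.
Vertex 4 has neighbors [0, 2, 7], degree = 3.
Handshaking lemma: 2 * 9 = 18.
A tree on 9 vertices has 8 edges. This graph has 9 edges (1 extra). Not a tree.
Diameter (longest shortest path) = 4.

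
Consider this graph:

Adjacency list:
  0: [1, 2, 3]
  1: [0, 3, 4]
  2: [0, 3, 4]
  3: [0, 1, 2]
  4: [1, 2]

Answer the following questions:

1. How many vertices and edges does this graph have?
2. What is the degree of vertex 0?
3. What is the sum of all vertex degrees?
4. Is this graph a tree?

Count: 5 vertices, 7 edges.
Vertex 0 has neighbors [1, 2, 3], degree = 3.
Handshaking lemma: 2 * 7 = 14.
A tree on 5 vertices has 4 edges. This graph has 7 edges (3 extra). Not a tree.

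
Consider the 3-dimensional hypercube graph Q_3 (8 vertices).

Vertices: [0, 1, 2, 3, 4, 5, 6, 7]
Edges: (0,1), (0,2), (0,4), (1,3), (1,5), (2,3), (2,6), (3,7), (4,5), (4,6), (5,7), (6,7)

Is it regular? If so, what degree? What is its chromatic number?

In Q_3, every vertex has exactly 3 neighbors (flip one of 3 bits), so it is 3-regular.
Q_3 is bipartite (partition by bit-parity), so chromatic number = 2.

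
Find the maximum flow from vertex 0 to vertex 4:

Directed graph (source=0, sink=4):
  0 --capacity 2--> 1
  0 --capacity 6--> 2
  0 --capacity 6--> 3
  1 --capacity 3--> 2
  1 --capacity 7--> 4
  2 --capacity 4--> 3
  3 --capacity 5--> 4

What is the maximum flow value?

Computing max flow:
  Flow on (0->1): 2/2
  Flow on (0->2): 4/6
  Flow on (0->3): 1/6
  Flow on (1->4): 2/7
  Flow on (2->3): 4/4
  Flow on (3->4): 5/5
Maximum flow = 7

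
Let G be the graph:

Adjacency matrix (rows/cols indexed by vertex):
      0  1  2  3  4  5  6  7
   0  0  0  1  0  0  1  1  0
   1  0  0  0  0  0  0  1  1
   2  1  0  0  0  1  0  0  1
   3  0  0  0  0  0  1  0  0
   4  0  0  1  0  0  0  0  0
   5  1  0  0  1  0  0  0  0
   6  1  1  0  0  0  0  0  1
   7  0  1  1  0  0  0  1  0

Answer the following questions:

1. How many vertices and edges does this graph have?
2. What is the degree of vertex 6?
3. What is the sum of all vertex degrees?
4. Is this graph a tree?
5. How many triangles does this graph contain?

Count: 8 vertices, 9 edges.
Vertex 6 has neighbors [0, 1, 7], degree = 3.
Handshaking lemma: 2 * 9 = 18.
A tree on 8 vertices has 7 edges. This graph has 9 edges (2 extra). Not a tree.
Number of triangles = 1.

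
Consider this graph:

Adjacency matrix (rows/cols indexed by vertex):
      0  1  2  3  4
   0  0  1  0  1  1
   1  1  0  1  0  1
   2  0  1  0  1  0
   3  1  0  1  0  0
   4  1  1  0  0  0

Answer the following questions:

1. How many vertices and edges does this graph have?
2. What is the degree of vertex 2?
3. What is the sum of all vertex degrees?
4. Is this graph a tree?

Count: 5 vertices, 6 edges.
Vertex 2 has neighbors [1, 3], degree = 2.
Handshaking lemma: 2 * 6 = 12.
A tree on 5 vertices has 4 edges. This graph has 6 edges (2 extra). Not a tree.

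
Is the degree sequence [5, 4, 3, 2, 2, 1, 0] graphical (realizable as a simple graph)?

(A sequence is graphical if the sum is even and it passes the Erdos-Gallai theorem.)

Sum of degrees = 17. Sum is odd, so the sequence is NOT graphical.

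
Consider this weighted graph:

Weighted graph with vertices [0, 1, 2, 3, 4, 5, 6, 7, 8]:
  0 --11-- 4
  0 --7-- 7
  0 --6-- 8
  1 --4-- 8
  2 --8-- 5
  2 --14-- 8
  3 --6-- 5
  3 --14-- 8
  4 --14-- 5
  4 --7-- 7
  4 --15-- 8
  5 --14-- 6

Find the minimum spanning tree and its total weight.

Applying Kruskal's algorithm (sort edges by weight, add if no cycle):
  Add (1,8) w=4
  Add (0,8) w=6
  Add (3,5) w=6
  Add (0,7) w=7
  Add (4,7) w=7
  Add (2,5) w=8
  Skip (0,4) w=11 (creates cycle)
  Add (2,8) w=14
  Skip (3,8) w=14 (creates cycle)
  Skip (4,5) w=14 (creates cycle)
  Add (5,6) w=14
  Skip (4,8) w=15 (creates cycle)
MST weight = 66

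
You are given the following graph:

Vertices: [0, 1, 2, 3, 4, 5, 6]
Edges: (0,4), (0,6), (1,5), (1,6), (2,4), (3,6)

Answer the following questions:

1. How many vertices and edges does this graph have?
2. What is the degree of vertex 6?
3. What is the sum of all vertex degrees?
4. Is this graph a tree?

Count: 7 vertices, 6 edges.
Vertex 6 has neighbors [0, 1, 3], degree = 3.
Handshaking lemma: 2 * 6 = 12.
A graph is a tree iff it is connected and has exactly n-1 edges. This graph is connected (all 7 vertices in one component) and has 7-1 = 6 edges. It is a tree.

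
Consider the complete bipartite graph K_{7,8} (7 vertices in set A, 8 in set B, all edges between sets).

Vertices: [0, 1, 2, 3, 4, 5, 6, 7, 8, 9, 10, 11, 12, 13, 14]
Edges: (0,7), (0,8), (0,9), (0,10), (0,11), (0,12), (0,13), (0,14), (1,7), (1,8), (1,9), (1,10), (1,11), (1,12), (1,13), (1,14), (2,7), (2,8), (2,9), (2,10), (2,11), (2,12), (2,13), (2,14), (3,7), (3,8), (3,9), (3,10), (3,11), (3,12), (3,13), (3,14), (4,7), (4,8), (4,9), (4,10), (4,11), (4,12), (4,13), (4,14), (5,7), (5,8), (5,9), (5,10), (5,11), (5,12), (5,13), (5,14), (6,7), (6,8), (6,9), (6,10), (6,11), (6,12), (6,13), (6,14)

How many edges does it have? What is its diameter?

K_{7,8} has 7 * 8 = 56 edges.
Any vertex reaches any opposite-side vertex in 1 step; same-side vertices reach in 2 steps via any opposite-side vertex.
Diameter = 2.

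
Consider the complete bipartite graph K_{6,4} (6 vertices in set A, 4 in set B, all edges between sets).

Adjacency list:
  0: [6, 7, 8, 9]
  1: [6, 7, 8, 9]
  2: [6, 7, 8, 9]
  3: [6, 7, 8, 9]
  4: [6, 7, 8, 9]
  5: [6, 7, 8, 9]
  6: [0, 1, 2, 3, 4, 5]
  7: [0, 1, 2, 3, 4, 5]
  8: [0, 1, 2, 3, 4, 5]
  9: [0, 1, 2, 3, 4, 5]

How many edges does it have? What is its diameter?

K_{6,4} has 6 * 4 = 24 edges.
Any vertex reaches any opposite-side vertex in 1 step; same-side vertices reach in 2 steps via any opposite-side vertex.
Diameter = 2.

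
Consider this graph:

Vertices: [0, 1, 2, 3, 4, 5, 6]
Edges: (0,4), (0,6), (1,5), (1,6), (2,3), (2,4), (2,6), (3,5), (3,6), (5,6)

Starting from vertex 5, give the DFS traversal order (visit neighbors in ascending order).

DFS from vertex 5 (neighbors processed in ascending order):
Visit order: 5, 1, 6, 0, 4, 2, 3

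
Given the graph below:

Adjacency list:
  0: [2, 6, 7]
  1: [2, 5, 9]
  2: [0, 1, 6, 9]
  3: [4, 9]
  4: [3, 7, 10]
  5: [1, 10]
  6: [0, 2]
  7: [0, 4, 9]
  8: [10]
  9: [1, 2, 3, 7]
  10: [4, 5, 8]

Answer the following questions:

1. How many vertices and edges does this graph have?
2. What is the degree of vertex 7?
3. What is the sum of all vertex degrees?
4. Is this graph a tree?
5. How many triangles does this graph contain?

Count: 11 vertices, 15 edges.
Vertex 7 has neighbors [0, 4, 9], degree = 3.
Handshaking lemma: 2 * 15 = 30.
A tree on 11 vertices has 10 edges. This graph has 15 edges (5 extra). Not a tree.
Number of triangles = 2.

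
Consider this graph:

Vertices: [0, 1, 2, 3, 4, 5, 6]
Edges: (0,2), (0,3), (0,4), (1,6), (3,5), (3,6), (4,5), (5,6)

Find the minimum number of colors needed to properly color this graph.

The graph has a maximum clique of size 3 (lower bound on chromatic number).
A valid 3-coloring: {0: 0, 1: 0, 2: 1, 3: 1, 4: 1, 5: 0, 6: 2}.
Chromatic number = 3.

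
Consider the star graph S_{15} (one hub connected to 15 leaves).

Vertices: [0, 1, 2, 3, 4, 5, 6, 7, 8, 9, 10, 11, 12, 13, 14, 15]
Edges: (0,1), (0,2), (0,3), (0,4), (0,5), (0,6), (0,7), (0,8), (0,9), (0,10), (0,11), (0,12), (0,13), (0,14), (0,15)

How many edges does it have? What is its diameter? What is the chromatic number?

Star graph S_{15}: the hub connects to all 15 leaves.
Edges = 15.
Diameter = 2 (any leaf to hub is 1, leaf to leaf through hub is 2).
Star graphs are bipartite (hub vs leaves), so chromatic number = 2.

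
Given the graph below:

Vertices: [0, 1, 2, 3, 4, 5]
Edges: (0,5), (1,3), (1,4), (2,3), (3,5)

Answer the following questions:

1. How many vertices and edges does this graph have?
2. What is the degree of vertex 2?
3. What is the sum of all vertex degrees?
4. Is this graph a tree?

Count: 6 vertices, 5 edges.
Vertex 2 has neighbors [3], degree = 1.
Handshaking lemma: 2 * 5 = 10.
A graph is a tree iff it is connected and has exactly n-1 edges. This graph is connected (all 6 vertices in one component) and has 6-1 = 5 edges. It is a tree.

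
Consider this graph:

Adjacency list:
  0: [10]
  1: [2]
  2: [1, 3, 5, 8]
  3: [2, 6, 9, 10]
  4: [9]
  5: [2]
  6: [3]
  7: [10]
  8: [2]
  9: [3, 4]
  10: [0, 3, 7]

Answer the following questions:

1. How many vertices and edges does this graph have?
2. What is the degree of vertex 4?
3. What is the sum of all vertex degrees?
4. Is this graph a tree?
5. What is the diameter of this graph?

Count: 11 vertices, 10 edges.
Vertex 4 has neighbors [9], degree = 1.
Handshaking lemma: 2 * 10 = 20.
A graph is a tree iff it is connected and has exactly n-1 edges. This graph is connected (all 11 vertices in one component) and has 11-1 = 10 edges. It is a tree.
Diameter (longest shortest path) = 4.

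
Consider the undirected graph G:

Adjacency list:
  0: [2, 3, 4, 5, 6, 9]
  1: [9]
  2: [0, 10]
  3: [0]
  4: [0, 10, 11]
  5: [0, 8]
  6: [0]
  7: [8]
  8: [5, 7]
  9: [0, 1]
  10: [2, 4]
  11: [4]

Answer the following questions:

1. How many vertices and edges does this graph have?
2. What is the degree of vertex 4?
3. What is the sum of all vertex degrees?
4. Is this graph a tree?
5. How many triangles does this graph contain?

Count: 12 vertices, 12 edges.
Vertex 4 has neighbors [0, 10, 11], degree = 3.
Handshaking lemma: 2 * 12 = 24.
A tree on 12 vertices has 11 edges. This graph has 12 edges (1 extra). Not a tree.
Number of triangles = 0.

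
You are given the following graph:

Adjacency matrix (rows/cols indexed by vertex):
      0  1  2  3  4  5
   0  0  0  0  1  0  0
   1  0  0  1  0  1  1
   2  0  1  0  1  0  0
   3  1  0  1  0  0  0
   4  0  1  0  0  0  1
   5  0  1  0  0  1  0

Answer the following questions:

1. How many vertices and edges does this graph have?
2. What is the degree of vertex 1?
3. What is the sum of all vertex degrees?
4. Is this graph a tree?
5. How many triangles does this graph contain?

Count: 6 vertices, 6 edges.
Vertex 1 has neighbors [2, 4, 5], degree = 3.
Handshaking lemma: 2 * 6 = 12.
A tree on 6 vertices has 5 edges. This graph has 6 edges (1 extra). Not a tree.
Number of triangles = 1.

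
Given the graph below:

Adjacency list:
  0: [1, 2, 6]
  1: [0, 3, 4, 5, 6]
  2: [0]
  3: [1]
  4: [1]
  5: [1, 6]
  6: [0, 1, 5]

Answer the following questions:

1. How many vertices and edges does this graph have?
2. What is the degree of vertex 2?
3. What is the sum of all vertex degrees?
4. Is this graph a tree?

Count: 7 vertices, 8 edges.
Vertex 2 has neighbors [0], degree = 1.
Handshaking lemma: 2 * 8 = 16.
A tree on 7 vertices has 6 edges. This graph has 8 edges (2 extra). Not a tree.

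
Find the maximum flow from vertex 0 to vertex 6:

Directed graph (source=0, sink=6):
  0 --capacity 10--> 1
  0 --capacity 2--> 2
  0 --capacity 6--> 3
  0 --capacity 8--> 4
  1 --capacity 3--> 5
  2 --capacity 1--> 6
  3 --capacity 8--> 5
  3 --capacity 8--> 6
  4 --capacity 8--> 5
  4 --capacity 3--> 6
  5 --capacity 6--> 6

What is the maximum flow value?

Computing max flow:
  Flow on (0->1): 3/10
  Flow on (0->2): 1/2
  Flow on (0->3): 6/6
  Flow on (0->4): 6/8
  Flow on (1->5): 3/3
  Flow on (2->6): 1/1
  Flow on (3->6): 6/8
  Flow on (4->5): 3/8
  Flow on (4->6): 3/3
  Flow on (5->6): 6/6
Maximum flow = 16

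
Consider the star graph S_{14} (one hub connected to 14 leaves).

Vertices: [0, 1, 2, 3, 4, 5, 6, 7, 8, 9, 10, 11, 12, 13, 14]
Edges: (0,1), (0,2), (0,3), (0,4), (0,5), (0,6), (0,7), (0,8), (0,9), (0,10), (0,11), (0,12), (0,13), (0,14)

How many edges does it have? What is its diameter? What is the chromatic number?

Star graph S_{14}: the hub connects to all 14 leaves.
Edges = 14.
Diameter = 2 (any leaf to hub is 1, leaf to leaf through hub is 2).
Star graphs are bipartite (hub vs leaves), so chromatic number = 2.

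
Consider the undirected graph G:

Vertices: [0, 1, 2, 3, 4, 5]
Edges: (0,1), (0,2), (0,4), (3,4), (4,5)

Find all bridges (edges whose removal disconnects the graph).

A bridge is an edge whose removal increases the number of connected components.
Bridges found: (0,1), (0,2), (0,4), (3,4), (4,5)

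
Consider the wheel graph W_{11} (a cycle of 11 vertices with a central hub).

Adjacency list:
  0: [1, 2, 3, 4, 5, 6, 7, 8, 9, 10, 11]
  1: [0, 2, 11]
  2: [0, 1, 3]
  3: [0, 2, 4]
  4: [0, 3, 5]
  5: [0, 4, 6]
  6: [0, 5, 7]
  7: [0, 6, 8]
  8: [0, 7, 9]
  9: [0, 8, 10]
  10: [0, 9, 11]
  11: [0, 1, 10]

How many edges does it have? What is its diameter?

Wheel graph W_{11}: 11 cycle edges + 11 spoke edges = 22 edges.
The hub is distance 1 from all cycle vertices. Max distance between cycle vertices through hub is 2.
Diameter = 2.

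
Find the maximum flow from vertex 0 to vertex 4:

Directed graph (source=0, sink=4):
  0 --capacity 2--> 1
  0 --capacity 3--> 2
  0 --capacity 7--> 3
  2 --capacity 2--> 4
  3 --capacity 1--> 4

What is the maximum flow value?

Computing max flow:
  Flow on (0->2): 2/3
  Flow on (0->3): 1/7
  Flow on (2->4): 2/2
  Flow on (3->4): 1/1
Maximum flow = 3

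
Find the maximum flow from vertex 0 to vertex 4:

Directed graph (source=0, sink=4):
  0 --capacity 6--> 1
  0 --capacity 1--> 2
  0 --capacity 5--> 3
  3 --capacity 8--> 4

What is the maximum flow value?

Computing max flow:
  Flow on (0->3): 5/5
  Flow on (3->4): 5/8
Maximum flow = 5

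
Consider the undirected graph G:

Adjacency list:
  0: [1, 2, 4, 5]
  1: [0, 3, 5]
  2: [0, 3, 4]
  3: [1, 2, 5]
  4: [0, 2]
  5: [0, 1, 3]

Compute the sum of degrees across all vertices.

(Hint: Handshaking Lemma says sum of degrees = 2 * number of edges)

Count edges: 9 edges.
By Handshaking Lemma: sum of degrees = 2 * 9 = 18.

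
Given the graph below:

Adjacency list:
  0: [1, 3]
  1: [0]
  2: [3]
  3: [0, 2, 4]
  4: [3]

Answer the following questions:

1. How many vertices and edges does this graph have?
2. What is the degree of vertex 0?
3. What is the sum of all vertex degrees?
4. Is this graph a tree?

Count: 5 vertices, 4 edges.
Vertex 0 has neighbors [1, 3], degree = 2.
Handshaking lemma: 2 * 4 = 8.
A graph is a tree iff it is connected and has exactly n-1 edges. This graph is connected (all 5 vertices in one component) and has 5-1 = 4 edges. It is a tree.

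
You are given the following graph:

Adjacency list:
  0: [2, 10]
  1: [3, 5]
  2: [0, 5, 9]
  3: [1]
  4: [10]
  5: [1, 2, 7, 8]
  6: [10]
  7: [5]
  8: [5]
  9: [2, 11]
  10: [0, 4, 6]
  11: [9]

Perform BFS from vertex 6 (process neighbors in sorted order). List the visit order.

BFS from vertex 6 (neighbors processed in ascending order):
Visit order: 6, 10, 0, 4, 2, 5, 9, 1, 7, 8, 11, 3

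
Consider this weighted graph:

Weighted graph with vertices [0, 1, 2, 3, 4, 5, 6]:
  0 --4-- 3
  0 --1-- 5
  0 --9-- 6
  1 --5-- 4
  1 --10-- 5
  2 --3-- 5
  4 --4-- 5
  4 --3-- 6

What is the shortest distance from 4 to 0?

Using Dijkstra's algorithm from vertex 4:
Shortest path: 4 -> 5 -> 0
Total weight: 4 + 1 = 5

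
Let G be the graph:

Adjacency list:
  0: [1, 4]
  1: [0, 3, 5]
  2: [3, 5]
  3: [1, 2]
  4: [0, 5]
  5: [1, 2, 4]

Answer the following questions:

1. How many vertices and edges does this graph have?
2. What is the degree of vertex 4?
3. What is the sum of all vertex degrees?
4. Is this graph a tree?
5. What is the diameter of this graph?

Count: 6 vertices, 7 edges.
Vertex 4 has neighbors [0, 5], degree = 2.
Handshaking lemma: 2 * 7 = 14.
A tree on 6 vertices has 5 edges. This graph has 7 edges (2 extra). Not a tree.
Diameter (longest shortest path) = 3.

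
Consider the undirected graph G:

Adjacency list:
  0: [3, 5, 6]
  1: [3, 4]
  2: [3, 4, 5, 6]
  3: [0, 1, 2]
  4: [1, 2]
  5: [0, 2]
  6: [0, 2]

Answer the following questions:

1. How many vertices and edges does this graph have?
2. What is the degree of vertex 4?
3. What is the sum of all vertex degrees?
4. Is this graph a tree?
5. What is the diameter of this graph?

Count: 7 vertices, 9 edges.
Vertex 4 has neighbors [1, 2], degree = 2.
Handshaking lemma: 2 * 9 = 18.
A tree on 7 vertices has 6 edges. This graph has 9 edges (3 extra). Not a tree.
Diameter (longest shortest path) = 3.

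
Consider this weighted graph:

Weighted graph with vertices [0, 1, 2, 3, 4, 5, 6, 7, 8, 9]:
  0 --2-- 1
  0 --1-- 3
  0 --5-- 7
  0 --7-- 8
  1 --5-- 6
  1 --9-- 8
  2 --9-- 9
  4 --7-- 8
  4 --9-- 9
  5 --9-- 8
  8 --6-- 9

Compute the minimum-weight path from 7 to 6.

Using Dijkstra's algorithm from vertex 7:
Shortest path: 7 -> 0 -> 1 -> 6
Total weight: 5 + 2 + 5 = 12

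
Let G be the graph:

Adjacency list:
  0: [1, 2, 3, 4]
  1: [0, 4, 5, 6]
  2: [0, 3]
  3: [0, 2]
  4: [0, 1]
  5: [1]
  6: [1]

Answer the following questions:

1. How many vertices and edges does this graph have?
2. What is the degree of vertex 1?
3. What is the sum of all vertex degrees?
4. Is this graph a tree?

Count: 7 vertices, 8 edges.
Vertex 1 has neighbors [0, 4, 5, 6], degree = 4.
Handshaking lemma: 2 * 8 = 16.
A tree on 7 vertices has 6 edges. This graph has 8 edges (2 extra). Not a tree.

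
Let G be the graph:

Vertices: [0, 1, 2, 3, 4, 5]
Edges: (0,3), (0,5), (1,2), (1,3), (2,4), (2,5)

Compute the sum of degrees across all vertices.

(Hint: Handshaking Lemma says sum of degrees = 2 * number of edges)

Count edges: 6 edges.
By Handshaking Lemma: sum of degrees = 2 * 6 = 12.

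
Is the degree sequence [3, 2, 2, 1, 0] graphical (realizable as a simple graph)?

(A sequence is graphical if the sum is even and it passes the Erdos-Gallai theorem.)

Sum of degrees = 8. Sum is even and passes Erdos-Gallai. The sequence IS graphical.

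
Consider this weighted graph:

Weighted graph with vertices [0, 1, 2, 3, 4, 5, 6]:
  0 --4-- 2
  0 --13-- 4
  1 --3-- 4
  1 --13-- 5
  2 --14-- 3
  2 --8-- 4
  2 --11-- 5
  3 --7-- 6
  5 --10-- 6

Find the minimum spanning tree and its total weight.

Applying Kruskal's algorithm (sort edges by weight, add if no cycle):
  Add (1,4) w=3
  Add (0,2) w=4
  Add (3,6) w=7
  Add (2,4) w=8
  Add (5,6) w=10
  Add (2,5) w=11
  Skip (0,4) w=13 (creates cycle)
  Skip (1,5) w=13 (creates cycle)
  Skip (2,3) w=14 (creates cycle)
MST weight = 43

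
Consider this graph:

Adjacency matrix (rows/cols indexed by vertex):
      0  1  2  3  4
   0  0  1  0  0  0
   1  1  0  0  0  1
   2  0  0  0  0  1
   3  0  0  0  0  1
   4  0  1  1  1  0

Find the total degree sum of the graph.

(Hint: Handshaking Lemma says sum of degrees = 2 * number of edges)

Count edges: 4 edges.
By Handshaking Lemma: sum of degrees = 2 * 4 = 8.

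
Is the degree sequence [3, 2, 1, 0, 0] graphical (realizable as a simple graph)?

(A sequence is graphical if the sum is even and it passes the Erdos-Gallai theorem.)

Sum of degrees = 6. Sum is even but fails Erdos-Gallai. The sequence is NOT graphical.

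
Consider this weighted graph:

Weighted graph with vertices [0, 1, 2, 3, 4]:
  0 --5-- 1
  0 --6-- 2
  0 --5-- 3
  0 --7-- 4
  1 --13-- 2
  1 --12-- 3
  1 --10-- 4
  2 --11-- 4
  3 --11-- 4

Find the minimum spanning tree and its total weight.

Applying Kruskal's algorithm (sort edges by weight, add if no cycle):
  Add (0,3) w=5
  Add (0,1) w=5
  Add (0,2) w=6
  Add (0,4) w=7
  Skip (1,4) w=10 (creates cycle)
  Skip (2,4) w=11 (creates cycle)
  Skip (3,4) w=11 (creates cycle)
  Skip (1,3) w=12 (creates cycle)
  Skip (1,2) w=13 (creates cycle)
MST weight = 23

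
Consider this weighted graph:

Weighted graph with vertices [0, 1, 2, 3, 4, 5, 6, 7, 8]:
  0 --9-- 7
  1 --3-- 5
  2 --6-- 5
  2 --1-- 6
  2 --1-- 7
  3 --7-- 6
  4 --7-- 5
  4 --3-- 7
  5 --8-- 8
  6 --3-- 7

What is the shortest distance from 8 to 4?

Using Dijkstra's algorithm from vertex 8:
Shortest path: 8 -> 5 -> 4
Total weight: 8 + 7 = 15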